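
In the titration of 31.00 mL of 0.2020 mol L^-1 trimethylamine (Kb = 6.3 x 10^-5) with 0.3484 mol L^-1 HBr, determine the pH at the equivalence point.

5.35

n((CH3)3N) = 0.2020 x 0.03100 = 0.006262 mol; V(HBr) at equivalence = 0.006262/0.3484 = 0.01797 L.
At equivalence the base is fully converted to (CH3)3NH+; total volume = 0.04897 L, so [(CH3)3NH+] = 0.006262/0.04897 = 0.1279 M.
Ka((CH3)3NH+) = Kw/Kb = 1.0e-14 / 6.3 x 10^-5 = 1.59e-10.
[H^+] = sqrt(Ka x [(CH3)3NH+]) = sqrt(1.59e-10 x 0.1279) = 4.51e-6 M.
pH = -log(4.51e-6) = 5.35.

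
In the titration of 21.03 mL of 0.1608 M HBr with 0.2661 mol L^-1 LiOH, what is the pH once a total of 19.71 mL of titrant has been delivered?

12.66

n(acid) = 0.1608 x 0.02103 = 0.003382 mol; n(LiOH) added = 0.2661 x 0.01971 = 0.005245 mol.
Base is in excess by 0.005245 - 0.003382 = 0.001863 mol in a total volume of 0.04074 L.
[OH^-] = 0.001863/0.04074 = 0.04573 M, so pOH = 1.34 and pH = 14.00 - 1.34 = 12.66.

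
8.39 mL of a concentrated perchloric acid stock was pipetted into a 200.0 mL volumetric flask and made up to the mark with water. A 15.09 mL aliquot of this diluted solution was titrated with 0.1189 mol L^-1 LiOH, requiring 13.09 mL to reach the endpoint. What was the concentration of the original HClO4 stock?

2.46 M

n(LiOH) = 0.1189 x 0.01309 = 0.001556 mol.
n(HClO4) in the aliquot = 0.001556 mol.
[diluted HClO4] = 0.001556 / 0.01509 = 0.1031 M.
Dilution factor = 200.0/8.390 = 23.84, so [stock] = 0.1031 x 23.84 = 2.46 M.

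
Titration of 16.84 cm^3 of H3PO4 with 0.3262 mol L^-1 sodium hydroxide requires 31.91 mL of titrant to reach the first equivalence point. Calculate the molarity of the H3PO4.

0.618 M

n(NaOH) = 0.3262 x 0.03191 = 0.01041 mol.
At the first equivalence point, 1 mol OH^- react per mol H3PO4, so n(H3PO4) = 0.01041 / 1 = 0.01041 mol.
[H3PO4] = 0.01041 / 0.01684 L = 0.618 M.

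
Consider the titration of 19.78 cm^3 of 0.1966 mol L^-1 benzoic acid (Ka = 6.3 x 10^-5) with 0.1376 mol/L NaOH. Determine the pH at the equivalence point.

8.55

n(C6H5COOH) = 0.1966 x 0.01978 = 0.003889 mol; V(NaOH) at equivalence = 0.003889/0.1376 = 0.02826 L.
At equivalence all the acid is converted to C6H5COO-; total volume = 0.01978 + 0.02826 = 0.04804 L, so [C6H5COO-] = 0.003889/0.04804 = 0.08095 M.
Kb = Kw/Ka = 1.0e-14 / 6.3 x 10^-5 = 1.59e-10.
[OH^-] = sqrt(Kb x [C6H5COO-]) = sqrt(1.59e-10 x 0.08095) = 3.58e-6 M.
pOH = 5.45, so pH = 14.00 - 5.45 = 8.55.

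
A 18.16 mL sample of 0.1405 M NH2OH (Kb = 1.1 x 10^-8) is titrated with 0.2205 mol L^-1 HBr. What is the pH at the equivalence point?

n(NH2OH) = 0.1405 x 0.01816 = 0.002551 mol; V(HBr) at equivalence = 0.002551/0.2205 = 0.01157 L.
At equivalence the base is fully converted to NH3OH+; total volume = 0.02973 L, so [NH3OH+] = 0.002551/0.02973 = 0.08582 M.
Ka(NH3OH+) = Kw/Kb = 1.0e-14 / 1.1 x 10^-8 = 9.09e-7.
[H^+] = sqrt(Ka x [NH3OH+]) = sqrt(9.09e-7 x 0.08582) = 0.000279 M.
pH = -log(0.000279) = 3.55.

3.55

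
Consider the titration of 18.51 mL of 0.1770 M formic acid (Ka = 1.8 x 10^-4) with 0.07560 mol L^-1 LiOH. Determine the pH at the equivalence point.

8.23

n(HCOOH) = 0.1770 x 0.01851 = 0.003276 mol; V(LiOH) at equivalence = 0.003276/0.07560 = 0.04334 L.
At equivalence all the acid is converted to HCOO-; total volume = 0.01851 + 0.04334 = 0.06185 L, so [HCOO-] = 0.003276/0.06185 = 0.05297 M.
Kb = Kw/Ka = 1.0e-14 / 1.8 x 10^-4 = 5.56e-11.
[OH^-] = sqrt(Kb x [HCOO-]) = sqrt(5.56e-11 x 0.05297) = 1.72e-6 M.
pOH = 5.77, so pH = 14.00 - 5.77 = 8.23.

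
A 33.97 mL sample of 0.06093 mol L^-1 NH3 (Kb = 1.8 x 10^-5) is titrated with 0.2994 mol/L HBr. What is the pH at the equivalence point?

n(NH3) = 0.06093 x 0.03397 = 0.002070 mol; V(HBr) at equivalence = 0.002070/0.2994 = 0.006913 L.
At equivalence the base is fully converted to NH4+; total volume = 0.04088 L, so [NH4+] = 0.002070/0.04088 = 0.05063 M.
Ka(NH4+) = Kw/Kb = 1.0e-14 / 1.8 x 10^-5 = 5.56e-10.
[H^+] = sqrt(Ka x [NH4+]) = sqrt(5.56e-10 x 0.05063) = 5.30e-6 M.
pH = -log(5.30e-6) = 5.28.

5.28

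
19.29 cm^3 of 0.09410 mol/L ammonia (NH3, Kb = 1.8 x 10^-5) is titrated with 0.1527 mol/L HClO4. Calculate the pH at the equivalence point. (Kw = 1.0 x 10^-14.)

5.25

n(NH3) = 0.09410 x 0.01929 = 0.001815 mol; V(HClO4) at equivalence = 0.001815/0.1527 = 0.01189 L.
At equivalence the base is fully converted to NH4+; total volume = 0.03118 L, so [NH4+] = 0.001815/0.03118 = 0.05822 M.
Ka(NH4+) = Kw/Kb = 1.0e-14 / 1.8 x 10^-5 = 5.56e-10.
[H^+] = sqrt(Ka x [NH4+]) = sqrt(5.56e-10 x 0.05822) = 5.69e-6 M.
pH = -log(5.69e-6) = 5.25.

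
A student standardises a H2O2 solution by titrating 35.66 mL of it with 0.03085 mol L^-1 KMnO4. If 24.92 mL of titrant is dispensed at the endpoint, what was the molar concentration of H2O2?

n(KMnO4) = 0.03085 x 0.02492 = 0.0007688 mol.
From the balanced equation, 2 mol KMnO4 reacts with 5 mol H2O2, so n(H2O2) = 0.0007688 x 5/2 = 0.001922 mol.
[H2O2] = 0.001922 / 0.03566 L = 0.0539 M.

0.0539 M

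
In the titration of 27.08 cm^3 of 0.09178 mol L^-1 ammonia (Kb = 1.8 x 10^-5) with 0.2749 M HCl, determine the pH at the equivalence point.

n(NH3) = 0.09178 x 0.02708 = 0.002485 mol; V(HCl) at equivalence = 0.002485/0.2749 = 0.009041 L.
At equivalence the base is fully converted to NH4+; total volume = 0.03612 L, so [NH4+] = 0.002485/0.03612 = 0.06881 M.
Ka(NH4+) = Kw/Kb = 1.0e-14 / 1.8 x 10^-5 = 5.56e-10.
[H^+] = sqrt(Ka x [NH4+]) = sqrt(5.56e-10 x 0.06881) = 6.18e-6 M.
pH = -log(6.18e-6) = 5.21.

5.21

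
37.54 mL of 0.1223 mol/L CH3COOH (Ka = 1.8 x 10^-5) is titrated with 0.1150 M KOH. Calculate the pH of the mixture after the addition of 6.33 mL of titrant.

Initial n(CH3COOH) = 0.1223 x 0.03754 = 0.004591 mol.
n(KOH) added = 0.1150 x 0.006330 = 0.0007279 mol, converting that many moles of CH3COOH to CH3COO-.
Remaining n(CH3COOH) = 0.003863 mol; n(CH3COO-) = 0.0007279 mol.
By Henderson-Hasselbalch, pH = pKa + log([A^-]/[HA]) = 4.74 + log(0.0007279/0.003863) = 4.74 + (-0.72) = 4.02.

4.02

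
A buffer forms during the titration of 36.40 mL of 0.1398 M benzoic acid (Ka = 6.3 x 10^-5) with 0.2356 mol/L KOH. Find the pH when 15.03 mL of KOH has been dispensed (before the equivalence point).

4.56

Initial n(C6H5COOH) = 0.1398 x 0.03640 = 0.005089 mol.
n(KOH) added = 0.2356 x 0.01503 = 0.003541 mol, converting that many moles of C6H5COOH to C6H5COO-.
Remaining n(C6H5COOH) = 0.001548 mol; n(C6H5COO-) = 0.003541 mol.
By Henderson-Hasselbalch, pH = pKa + log([A^-]/[HA]) = 4.20 + log(0.003541/0.001548) = 4.20 + (+0.36) = 4.56.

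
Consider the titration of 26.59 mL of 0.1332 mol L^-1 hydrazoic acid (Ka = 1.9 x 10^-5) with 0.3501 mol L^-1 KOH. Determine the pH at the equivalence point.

n(HN3) = 0.1332 x 0.02659 = 0.003542 mol; V(KOH) at equivalence = 0.003542/0.3501 = 0.01012 L.
At equivalence all the acid is converted to N3-; total volume = 0.02659 + 0.01012 = 0.03671 L, so [N3-] = 0.003542/0.03671 = 0.09649 M.
Kb = Kw/Ka = 1.0e-14 / 1.9 x 10^-5 = 5.26e-10.
[OH^-] = sqrt(Kb x [N3-]) = sqrt(5.26e-10 x 0.09649) = 7.13e-6 M.
pOH = 5.15, so pH = 14.00 - 5.15 = 8.85.

8.85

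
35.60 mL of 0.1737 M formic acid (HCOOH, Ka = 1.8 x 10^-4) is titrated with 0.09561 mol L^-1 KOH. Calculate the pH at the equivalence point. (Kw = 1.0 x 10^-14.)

n(HCOOH) = 0.1737 x 0.03560 = 0.006184 mol; V(KOH) at equivalence = 0.006184/0.09561 = 0.06468 L.
At equivalence all the acid is converted to HCOO-; total volume = 0.03560 + 0.06468 = 0.1003 L, so [HCOO-] = 0.006184/0.1003 = 0.06167 M.
Kb = Kw/Ka = 1.0e-14 / 1.8 x 10^-4 = 5.56e-11.
[OH^-] = sqrt(Kb x [HCOO-]) = sqrt(5.56e-11 x 0.06167) = 1.85e-6 M.
pOH = 5.73, so pH = 14.00 - 5.73 = 8.27.

8.27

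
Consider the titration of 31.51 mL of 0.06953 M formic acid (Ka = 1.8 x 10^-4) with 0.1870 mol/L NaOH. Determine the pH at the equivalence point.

n(HCOOH) = 0.06953 x 0.03151 = 0.002191 mol; V(NaOH) at equivalence = 0.002191/0.1870 = 0.01172 L.
At equivalence all the acid is converted to HCOO-; total volume = 0.03151 + 0.01172 = 0.04323 L, so [HCOO-] = 0.002191/0.04323 = 0.05068 M.
Kb = Kw/Ka = 1.0e-14 / 1.8 x 10^-4 = 5.56e-11.
[OH^-] = sqrt(Kb x [HCOO-]) = sqrt(5.56e-11 x 0.05068) = 1.68e-6 M.
pOH = 5.78, so pH = 14.00 - 5.78 = 8.22.

8.22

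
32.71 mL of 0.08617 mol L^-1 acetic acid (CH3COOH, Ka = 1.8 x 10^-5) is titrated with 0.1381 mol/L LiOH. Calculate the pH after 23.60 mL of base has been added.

n(acid) = 0.08617 x 0.03271 = 0.002819 mol; n(LiOH) added = 0.1381 x 0.02360 = 0.003259 mol.
Base is in excess by 0.003259 - 0.002819 = 0.0004405 mol in a total volume of 0.05631 L.
[OH^-] = 0.0004405/0.05631 = 0.007823 M, so pOH = 2.11 and pH = 14.00 - 2.11 = 11.89.

11.89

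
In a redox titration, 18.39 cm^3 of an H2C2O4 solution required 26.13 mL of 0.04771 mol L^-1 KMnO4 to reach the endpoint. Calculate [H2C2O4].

0.169 M

n(KMnO4) = 0.04771 x 0.02613 = 0.001247 mol.
From the balanced equation, 2 mol KMnO4 reacts with 5 mol H2C2O4, so n(H2C2O4) = 0.001247 x 5/2 = 0.003117 mol.
[H2C2O4] = 0.003117 / 0.01839 L = 0.169 M.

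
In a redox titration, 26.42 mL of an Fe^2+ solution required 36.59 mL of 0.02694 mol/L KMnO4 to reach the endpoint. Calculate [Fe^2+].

0.187 M

n(KMnO4) = 0.02694 x 0.03659 = 0.0009857 mol.
From the balanced equation, 1 mol KMnO4 reacts with 5 mol Fe^2+, so n(Fe^2+) = 0.0009857 x 5/1 = 0.004929 mol.
[Fe^2+] = 0.004929 / 0.02642 L = 0.187 M.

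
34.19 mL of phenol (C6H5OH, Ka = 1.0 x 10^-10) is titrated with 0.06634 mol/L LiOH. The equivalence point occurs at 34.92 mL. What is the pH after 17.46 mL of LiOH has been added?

10.00

17.46 mL is exactly half the equivalence volume (34.92/2), i.e. the half-equivalence point.
There, n(HA) = n(A^-), so pH = pKa = -log(1.0 x 10^-10) = 10.00.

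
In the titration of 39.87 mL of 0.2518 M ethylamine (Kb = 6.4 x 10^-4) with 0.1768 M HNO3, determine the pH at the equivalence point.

5.89

n(C2H5NH2) = 0.2518 x 0.03987 = 0.01004 mol; V(HNO3) at equivalence = 0.01004/0.1768 = 0.05678 L.
At equivalence the base is fully converted to C2H5NH3+; total volume = 0.09665 L, so [C2H5NH3+] = 0.01004/0.09665 = 0.1039 M.
Ka(C2H5NH3+) = Kw/Kb = 1.0e-14 / 6.4 x 10^-4 = 1.56e-11.
[H^+] = sqrt(Ka x [C2H5NH3+]) = sqrt(1.56e-11 x 0.1039) = 1.27e-6 M.
pH = -log(1.27e-6) = 5.89.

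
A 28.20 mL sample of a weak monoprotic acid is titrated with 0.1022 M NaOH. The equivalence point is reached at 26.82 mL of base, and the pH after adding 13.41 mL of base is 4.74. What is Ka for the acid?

13.41 mL is half of the equivalence volume, so this is the half-equivalence point where [HA] = [A^-].
At half-equivalence pH = pKa, so pKa = 4.74.
Ka = 10^(-4.74) = 1.8 x 10^-5.

1.8 x 10^-5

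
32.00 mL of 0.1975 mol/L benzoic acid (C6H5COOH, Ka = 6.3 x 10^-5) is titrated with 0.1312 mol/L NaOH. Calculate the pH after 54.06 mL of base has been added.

n(acid) = 0.1975 x 0.03200 = 0.006320 mol; n(NaOH) added = 0.1312 x 0.05406 = 0.007093 mol.
Base is in excess by 0.007093 - 0.006320 = 0.0007727 mol in a total volume of 0.08606 L.
[OH^-] = 0.0007727/0.08606 = 0.008978 M, so pOH = 2.05 and pH = 14.00 - 2.05 = 11.95.

11.95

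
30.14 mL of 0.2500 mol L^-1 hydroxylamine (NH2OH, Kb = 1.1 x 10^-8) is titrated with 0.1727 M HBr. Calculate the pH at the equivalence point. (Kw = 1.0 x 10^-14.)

n(NH2OH) = 0.2500 x 0.03014 = 0.007535 mol; V(HBr) at equivalence = 0.007535/0.1727 = 0.04363 L.
At equivalence the base is fully converted to NH3OH+; total volume = 0.07377 L, so [NH3OH+] = 0.007535/0.07377 = 0.1021 M.
Ka(NH3OH+) = Kw/Kb = 1.0e-14 / 1.1 x 10^-8 = 9.09e-7.
[H^+] = sqrt(Ka x [NH3OH+]) = sqrt(9.09e-7 x 0.1021) = 0.000305 M.
pH = -log(0.000305) = 3.52.

3.52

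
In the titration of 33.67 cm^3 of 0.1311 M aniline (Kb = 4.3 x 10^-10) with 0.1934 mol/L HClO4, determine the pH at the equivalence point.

n(C6H5NH2) = 0.1311 x 0.03367 = 0.004414 mol; V(HClO4) at equivalence = 0.004414/0.1934 = 0.02282 L.
At equivalence the base is fully converted to C6H5NH3+; total volume = 0.05649 L, so [C6H5NH3+] = 0.004414/0.05649 = 0.07813 M.
Ka(C6H5NH3+) = Kw/Kb = 1.0e-14 / 4.3 x 10^-10 = 2.33e-5.
[H^+] = sqrt(Ka x [C6H5NH3+]) = sqrt(2.33e-5 x 0.07813) = 0.00135 M.
pH = -log(0.00135) = 2.87.

2.87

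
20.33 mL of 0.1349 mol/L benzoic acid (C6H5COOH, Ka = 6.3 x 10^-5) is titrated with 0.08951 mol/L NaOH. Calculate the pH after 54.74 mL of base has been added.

12.46

n(acid) = 0.1349 x 0.02033 = 0.002743 mol; n(NaOH) added = 0.08951 x 0.05474 = 0.004900 mol.
Base is in excess by 0.004900 - 0.002743 = 0.002157 mol in a total volume of 0.07507 L.
[OH^-] = 0.002157/0.07507 = 0.02874 M, so pOH = 1.54 and pH = 14.00 - 1.54 = 12.46.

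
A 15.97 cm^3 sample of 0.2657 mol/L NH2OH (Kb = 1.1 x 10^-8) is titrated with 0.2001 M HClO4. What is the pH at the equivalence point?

n(NH2OH) = 0.2657 x 0.01597 = 0.004243 mol; V(HClO4) at equivalence = 0.004243/0.2001 = 0.02121 L.
At equivalence the base is fully converted to NH3OH+; total volume = 0.03718 L, so [NH3OH+] = 0.004243/0.03718 = 0.1141 M.
Ka(NH3OH+) = Kw/Kb = 1.0e-14 / 1.1 x 10^-8 = 9.09e-7.
[H^+] = sqrt(Ka x [NH3OH+]) = sqrt(9.09e-7 x 0.1141) = 0.000322 M.
pH = -log(0.000322) = 3.49.

3.49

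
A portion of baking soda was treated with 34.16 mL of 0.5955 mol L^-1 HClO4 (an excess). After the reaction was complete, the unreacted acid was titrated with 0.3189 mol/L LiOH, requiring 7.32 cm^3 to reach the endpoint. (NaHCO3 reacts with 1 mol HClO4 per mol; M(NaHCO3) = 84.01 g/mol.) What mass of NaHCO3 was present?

Total n(HClO4) added = 0.5955 x 0.03416 = 0.02034 mol.
n(LiOH) used = 0.3189 x 0.007320 = 0.002334 mol, which equals the excess n(HClO4).
So n(HClO4) consumed by the sample = 0.02034 - 0.002334 = 0.01801 mol.
n(NaHCO3) = 0.01801 / 1 = 0.01801 mol.
mass = 0.01801 mol x 84.01 g/mol = 1.51 g.

1.51 g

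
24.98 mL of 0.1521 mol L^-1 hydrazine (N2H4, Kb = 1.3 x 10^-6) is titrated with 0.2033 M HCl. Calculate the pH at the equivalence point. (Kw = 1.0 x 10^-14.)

4.59

n(N2H4) = 0.1521 x 0.02498 = 0.003799 mol; V(HCl) at equivalence = 0.003799/0.2033 = 0.01869 L.
At equivalence the base is fully converted to N2H5+; total volume = 0.04367 L, so [N2H5+] = 0.003799/0.04367 = 0.08701 M.
Ka(N2H5+) = Kw/Kb = 1.0e-14 / 1.3 x 10^-6 = 7.69e-9.
[H^+] = sqrt(Ka x [N2H5+]) = sqrt(7.69e-9 x 0.08701) = 2.59e-5 M.
pH = -log(2.59e-5) = 4.59.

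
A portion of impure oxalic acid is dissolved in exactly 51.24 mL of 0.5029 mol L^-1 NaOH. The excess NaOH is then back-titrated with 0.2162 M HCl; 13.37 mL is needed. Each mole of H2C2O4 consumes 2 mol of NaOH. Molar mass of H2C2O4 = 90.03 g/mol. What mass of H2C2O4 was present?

Total n(NaOH) added = 0.5029 x 0.05124 = 0.02577 mol.
n(HCl) used = 0.2162 x 0.01337 = 0.002891 mol, which equals the excess n(NaOH).
So n(NaOH) consumed by the sample = 0.02577 - 0.002891 = 0.02288 mol.
n(H2C2O4) = 0.02288 / 2 = 0.01144 mol.
mass = 0.01144 mol x 90.03 g/mol = 1.03 g.

1.03 g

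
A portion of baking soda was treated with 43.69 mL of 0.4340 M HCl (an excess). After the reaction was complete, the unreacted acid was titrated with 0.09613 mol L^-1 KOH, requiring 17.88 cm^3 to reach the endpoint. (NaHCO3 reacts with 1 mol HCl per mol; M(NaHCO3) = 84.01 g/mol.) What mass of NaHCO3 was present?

Total n(HCl) added = 0.4340 x 0.04369 = 0.01896 mol.
n(KOH) used = 0.09613 x 0.01788 = 0.001719 mol, which equals the excess n(HCl).
So n(HCl) consumed by the sample = 0.01896 - 0.001719 = 0.01724 mol.
n(NaHCO3) = 0.01724 / 1 = 0.01724 mol.
mass = 0.01724 mol x 84.01 g/mol = 1.45 g.

1.45 g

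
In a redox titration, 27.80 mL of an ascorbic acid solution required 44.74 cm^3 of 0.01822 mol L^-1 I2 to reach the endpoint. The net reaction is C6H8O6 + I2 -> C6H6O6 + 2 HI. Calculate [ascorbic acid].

0.0293 M

n(I2) = 0.01822 x 0.04474 = 0.0008152 mol.
From the balanced equation, 1 mol I2 reacts with 1 mol ascorbic acid, so n(ascorbic acid) = 0.0008152 x 1/1 = 0.0008152 mol.
[ascorbic acid] = 0.0008152 / 0.02780 L = 0.0293 M.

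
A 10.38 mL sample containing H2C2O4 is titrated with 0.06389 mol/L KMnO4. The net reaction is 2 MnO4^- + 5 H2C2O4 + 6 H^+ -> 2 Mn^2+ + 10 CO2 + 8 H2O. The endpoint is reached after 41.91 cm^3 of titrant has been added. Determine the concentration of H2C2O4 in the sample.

0.645 M

n(KMnO4) = 0.06389 x 0.04191 = 0.002678 mol.
From the balanced equation, 2 mol KMnO4 reacts with 5 mol H2C2O4, so n(H2C2O4) = 0.002678 x 5/2 = 0.006694 mol.
[H2C2O4] = 0.006694 / 0.01038 L = 0.645 M.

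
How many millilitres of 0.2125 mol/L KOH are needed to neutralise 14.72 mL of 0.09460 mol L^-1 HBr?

n(HBr) = 0.09460 mol/L x 0.01472 L = 0.001393 mol.
At equivalence n(KOH) = n(HBr) = 0.001393 mol.
V(KOH) = 0.001393 / 0.2125 = 0.006553 L = 6.55 mL.

6.55 mL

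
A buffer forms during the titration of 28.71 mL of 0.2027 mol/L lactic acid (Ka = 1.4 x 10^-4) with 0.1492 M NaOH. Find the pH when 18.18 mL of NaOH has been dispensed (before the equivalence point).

3.79

Initial n(HC3H5O3) = 0.2027 x 0.02871 = 0.005820 mol.
n(NaOH) added = 0.1492 x 0.01818 = 0.002712 mol, converting that many moles of HC3H5O3 to C3H5O3-.
Remaining n(HC3H5O3) = 0.003107 mol; n(C3H5O3-) = 0.002712 mol.
By Henderson-Hasselbalch, pH = pKa + log([A^-]/[HA]) = 3.85 + log(0.002712/0.003107) = 3.85 + (-0.06) = 3.79.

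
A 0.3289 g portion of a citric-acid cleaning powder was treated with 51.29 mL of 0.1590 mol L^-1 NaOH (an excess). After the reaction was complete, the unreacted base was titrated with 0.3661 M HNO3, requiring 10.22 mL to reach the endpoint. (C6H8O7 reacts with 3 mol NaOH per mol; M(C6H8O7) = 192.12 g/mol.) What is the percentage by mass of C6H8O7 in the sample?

85.9%

Total n(NaOH) added = 0.1590 x 0.05129 = 0.008155 mol.
n(HNO3) used = 0.3661 x 0.01022 = 0.003742 mol, which equals the excess n(NaOH).
So n(NaOH) consumed by the sample = 0.008155 - 0.003742 = 0.004414 mol.
n(C6H8O7) = 0.004414 / 3 = 0.001471 mol.
mass C6H8O7 = 0.001471 x 192.12 = 0.2826 g, so %C6H8O7 = 0.2826/0.3289 x 100 = 85.9%.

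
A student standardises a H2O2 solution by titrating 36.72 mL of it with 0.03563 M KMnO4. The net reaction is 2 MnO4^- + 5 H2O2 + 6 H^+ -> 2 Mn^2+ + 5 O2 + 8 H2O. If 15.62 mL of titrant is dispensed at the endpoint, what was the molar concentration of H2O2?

n(KMnO4) = 0.03563 x 0.01562 = 0.0005565 mol.
From the balanced equation, 2 mol KMnO4 reacts with 5 mol H2O2, so n(H2O2) = 0.0005565 x 5/2 = 0.001391 mol.
[H2O2] = 0.001391 / 0.03672 L = 0.0379 M.

0.0379 M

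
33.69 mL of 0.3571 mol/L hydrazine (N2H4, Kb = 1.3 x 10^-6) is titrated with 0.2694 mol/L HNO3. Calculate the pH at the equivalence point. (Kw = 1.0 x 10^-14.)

4.46

n(N2H4) = 0.3571 x 0.03369 = 0.01203 mol; V(HNO3) at equivalence = 0.01203/0.2694 = 0.04466 L.
At equivalence the base is fully converted to N2H5+; total volume = 0.07835 L, so [N2H5+] = 0.01203/0.07835 = 0.1536 M.
Ka(N2H5+) = Kw/Kb = 1.0e-14 / 1.3 x 10^-6 = 7.69e-9.
[H^+] = sqrt(Ka x [N2H5+]) = sqrt(7.69e-9 x 0.1536) = 3.44e-5 M.
pH = -log(3.44e-5) = 4.46.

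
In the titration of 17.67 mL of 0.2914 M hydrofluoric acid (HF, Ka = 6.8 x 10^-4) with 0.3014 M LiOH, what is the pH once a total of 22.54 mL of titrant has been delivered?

n(acid) = 0.2914 x 0.01767 = 0.005149 mol; n(LiOH) added = 0.3014 x 0.02254 = 0.006794 mol.
Base is in excess by 0.006794 - 0.005149 = 0.001645 mol in a total volume of 0.04021 L.
[OH^-] = 0.001645/0.04021 = 0.04090 M, so pOH = 1.39 and pH = 14.00 - 1.39 = 12.61.

12.61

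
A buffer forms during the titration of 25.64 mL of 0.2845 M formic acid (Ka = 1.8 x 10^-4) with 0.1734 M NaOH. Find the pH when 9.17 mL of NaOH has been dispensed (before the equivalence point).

Initial n(HCOOH) = 0.2845 x 0.02564 = 0.007295 mol.
n(NaOH) added = 0.1734 x 0.009170 = 0.001590 mol, converting that many moles of HCOOH to HCOO-.
Remaining n(HCOOH) = 0.005705 mol; n(HCOO-) = 0.001590 mol.
By Henderson-Hasselbalch, pH = pKa + log([A^-]/[HA]) = 3.74 + log(0.001590/0.005705) = 3.74 + (-0.55) = 3.19.

3.19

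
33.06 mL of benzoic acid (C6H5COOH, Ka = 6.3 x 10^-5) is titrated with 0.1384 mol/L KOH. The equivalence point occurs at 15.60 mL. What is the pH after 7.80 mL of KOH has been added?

4.20

7.80 mL is exactly half the equivalence volume (15.60/2), i.e. the half-equivalence point.
There, n(HA) = n(A^-), so pH = pKa = -log(6.3 x 10^-5) = 4.20.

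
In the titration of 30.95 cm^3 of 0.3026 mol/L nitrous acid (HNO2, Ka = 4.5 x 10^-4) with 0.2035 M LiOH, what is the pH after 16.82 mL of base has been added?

Initial n(HNO2) = 0.3026 x 0.03095 = 0.009365 mol.
n(LiOH) added = 0.2035 x 0.01682 = 0.003423 mol, converting that many moles of HNO2 to NO2-.
Remaining n(HNO2) = 0.005943 mol; n(NO2-) = 0.003423 mol.
By Henderson-Hasselbalch, pH = pKa + log([A^-]/[HA]) = 3.35 + log(0.003423/0.005943) = 3.35 + (-0.24) = 3.11.

3.11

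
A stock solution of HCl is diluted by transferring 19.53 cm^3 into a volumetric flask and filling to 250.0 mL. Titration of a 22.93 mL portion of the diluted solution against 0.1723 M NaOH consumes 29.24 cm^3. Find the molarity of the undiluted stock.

n(NaOH) = 0.1723 x 0.02924 = 0.005038 mol.
n(HCl) in the aliquot = 0.005038 mol.
[diluted HCl] = 0.005038 / 0.02293 = 0.2197 M.
Dilution factor = 250.0/19.53 = 12.80, so [stock] = 0.2197 x 12.80 = 2.81 M.

2.81 M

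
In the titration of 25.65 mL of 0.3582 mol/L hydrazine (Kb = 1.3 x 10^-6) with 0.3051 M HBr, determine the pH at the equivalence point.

4.45

n(N2H4) = 0.3582 x 0.02565 = 0.009188 mol; V(HBr) at equivalence = 0.009188/0.3051 = 0.03011 L.
At equivalence the base is fully converted to N2H5+; total volume = 0.05576 L, so [N2H5+] = 0.009188/0.05576 = 0.1648 M.
Ka(N2H5+) = Kw/Kb = 1.0e-14 / 1.3 x 10^-6 = 7.69e-9.
[H^+] = sqrt(Ka x [N2H5+]) = sqrt(7.69e-9 x 0.1648) = 3.56e-5 M.
pH = -log(3.56e-5) = 4.45.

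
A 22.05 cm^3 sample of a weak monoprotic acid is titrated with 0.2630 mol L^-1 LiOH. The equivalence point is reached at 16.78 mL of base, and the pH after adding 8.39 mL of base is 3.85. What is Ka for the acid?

8.39 mL is half of the equivalence volume, so this is the half-equivalence point where [HA] = [A^-].
At half-equivalence pH = pKa, so pKa = 3.85.
Ka = 10^(-3.85) = 1.4 x 10^-4.

1.4 x 10^-4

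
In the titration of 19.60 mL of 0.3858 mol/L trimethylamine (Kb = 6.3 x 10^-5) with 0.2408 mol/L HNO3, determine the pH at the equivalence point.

5.31

n((CH3)3N) = 0.3858 x 0.01960 = 0.007562 mol; V(HNO3) at equivalence = 0.007562/0.2408 = 0.03140 L.
At equivalence the base is fully converted to (CH3)3NH+; total volume = 0.05100 L, so [(CH3)3NH+] = 0.007562/0.05100 = 0.1483 M.
Ka((CH3)3NH+) = Kw/Kb = 1.0e-14 / 6.3 x 10^-5 = 1.59e-10.
[H^+] = sqrt(Ka x [(CH3)3NH+]) = sqrt(1.59e-10 x 0.1483) = 4.85e-6 M.
pH = -log(4.85e-6) = 5.31.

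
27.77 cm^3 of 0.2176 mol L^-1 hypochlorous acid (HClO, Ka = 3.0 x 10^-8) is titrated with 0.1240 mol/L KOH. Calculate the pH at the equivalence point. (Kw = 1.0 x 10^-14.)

10.21

n(HClO) = 0.2176 x 0.02777 = 0.006043 mol; V(KOH) at equivalence = 0.006043/0.1240 = 0.04873 L.
At equivalence all the acid is converted to ClO-; total volume = 0.02777 + 0.04873 = 0.07650 L, so [ClO-] = 0.006043/0.07650 = 0.07899 M.
Kb = Kw/Ka = 1.0e-14 / 3.0 x 10^-8 = 3.33e-7.
[OH^-] = sqrt(Kb x [ClO-]) = sqrt(3.33e-7 x 0.07899) = 0.000162 M.
pOH = 3.79, so pH = 14.00 - 3.79 = 10.21.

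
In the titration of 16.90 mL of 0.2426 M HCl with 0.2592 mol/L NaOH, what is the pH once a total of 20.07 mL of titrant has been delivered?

12.47

n(acid) = 0.2426 x 0.01690 = 0.004100 mol; n(NaOH) added = 0.2592 x 0.02007 = 0.005202 mol.
Base is in excess by 0.005202 - 0.004100 = 0.001102 mol in a total volume of 0.03697 L.
[OH^-] = 0.001102/0.03697 = 0.02981 M, so pOH = 1.53 and pH = 14.00 - 1.53 = 12.47.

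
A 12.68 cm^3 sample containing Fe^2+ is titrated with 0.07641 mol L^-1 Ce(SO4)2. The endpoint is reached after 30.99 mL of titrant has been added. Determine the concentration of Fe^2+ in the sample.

n(Ce(SO4)2) = 0.07641 x 0.03099 = 0.002368 mol.
From the balanced equation, 1 mol Ce(SO4)2 reacts with 1 mol Fe^2+, so n(Fe^2+) = 0.002368 x 1/1 = 0.002368 mol.
[Fe^2+] = 0.002368 / 0.01268 L = 0.187 M.

0.187 M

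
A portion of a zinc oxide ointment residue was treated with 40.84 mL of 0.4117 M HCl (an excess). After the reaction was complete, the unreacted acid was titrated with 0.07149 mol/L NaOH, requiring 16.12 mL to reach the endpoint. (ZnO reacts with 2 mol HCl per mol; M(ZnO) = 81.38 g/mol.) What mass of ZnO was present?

Total n(HCl) added = 0.4117 x 0.04084 = 0.01681 mol.
n(NaOH) used = 0.07149 x 0.01612 = 0.001152 mol, which equals the excess n(HCl).
So n(HCl) consumed by the sample = 0.01681 - 0.001152 = 0.01566 mol.
n(ZnO) = 0.01566 / 2 = 0.007831 mol.
mass = 0.007831 mol x 81.38 g/mol = 0.637 g.

0.637 g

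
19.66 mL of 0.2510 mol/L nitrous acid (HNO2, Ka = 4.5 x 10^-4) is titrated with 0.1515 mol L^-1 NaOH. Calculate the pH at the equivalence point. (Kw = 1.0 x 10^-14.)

n(HNO2) = 0.2510 x 0.01966 = 0.004935 mol; V(NaOH) at equivalence = 0.004935/0.1515 = 0.03257 L.
At equivalence all the acid is converted to NO2-; total volume = 0.01966 + 0.03257 = 0.05223 L, so [NO2-] = 0.004935/0.05223 = 0.09448 M.
Kb = Kw/Ka = 1.0e-14 / 4.5 x 10^-4 = 2.22e-11.
[OH^-] = sqrt(Kb x [NO2-]) = sqrt(2.22e-11 x 0.09448) = 1.45e-6 M.
pOH = 5.84, so pH = 14.00 - 5.84 = 8.16.

8.16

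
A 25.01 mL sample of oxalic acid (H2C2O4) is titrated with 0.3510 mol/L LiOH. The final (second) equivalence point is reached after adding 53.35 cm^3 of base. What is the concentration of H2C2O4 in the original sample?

n(LiOH) = 0.3510 x 0.05335 = 0.01873 mol.
At the final (second) equivalence point, 2 mol OH^- react per mol H2C2O4, so n(H2C2O4) = 0.01873 / 2 = 0.009363 mol.
[H2C2O4] = 0.009363 / 0.02501 L = 0.374 M.

0.374 M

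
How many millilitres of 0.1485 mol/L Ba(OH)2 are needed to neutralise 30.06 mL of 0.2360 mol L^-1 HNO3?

23.9 mL

n(HNO3) = 0.2360 mol/L x 0.03006 L = 0.007094 mol.
The neutralisation is 2 HNO3 : 1 Ba(OH)2, so n(Ba(OH)2) = 0.007094 x 1/2 = 0.003547 mol.
V(Ba(OH)2) = 0.003547 / 0.1485 = 0.02389 L = 23.9 mL.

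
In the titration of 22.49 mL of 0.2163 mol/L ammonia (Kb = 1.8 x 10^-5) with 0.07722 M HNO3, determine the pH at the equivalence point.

n(NH3) = 0.2163 x 0.02249 = 0.004865 mol; V(HNO3) at equivalence = 0.004865/0.07722 = 0.06300 L.
At equivalence the base is fully converted to NH4+; total volume = 0.08549 L, so [NH4+] = 0.004865/0.08549 = 0.05690 M.
Ka(NH4+) = Kw/Kb = 1.0e-14 / 1.8 x 10^-5 = 5.56e-10.
[H^+] = sqrt(Ka x [NH4+]) = sqrt(5.56e-10 x 0.05690) = 5.62e-6 M.
pH = -log(5.62e-6) = 5.25.

5.25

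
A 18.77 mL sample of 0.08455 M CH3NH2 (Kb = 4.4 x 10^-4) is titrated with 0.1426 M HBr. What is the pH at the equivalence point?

5.96

n(CH3NH2) = 0.08455 x 0.01877 = 0.001587 mol; V(HBr) at equivalence = 0.001587/0.1426 = 0.01113 L.
At equivalence the base is fully converted to CH3NH3+; total volume = 0.02990 L, so [CH3NH3+] = 0.001587/0.02990 = 0.05308 M.
Ka(CH3NH3+) = Kw/Kb = 1.0e-14 / 4.4 x 10^-4 = 2.27e-11.
[H^+] = sqrt(Ka x [CH3NH3+]) = sqrt(2.27e-11 x 0.05308) = 1.10e-6 M.
pH = -log(1.10e-6) = 5.96.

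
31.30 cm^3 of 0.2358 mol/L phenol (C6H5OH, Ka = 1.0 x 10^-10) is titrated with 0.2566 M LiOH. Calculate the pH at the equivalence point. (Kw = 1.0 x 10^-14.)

11.54

n(C6H5OH) = 0.2358 x 0.03130 = 0.007381 mol; V(LiOH) at equivalence = 0.007381/0.2566 = 0.02876 L.
At equivalence all the acid is converted to C6H5O-; total volume = 0.03130 + 0.02876 = 0.06006 L, so [C6H5O-] = 0.007381/0.06006 = 0.1229 M.
Kb = Kw/Ka = 1.0e-14 / 1.0 x 10^-10 = 0.000100.
[OH^-] = sqrt(Kb x [C6H5O-]) = sqrt(0.000100 x 0.1229) = 0.00351 M.
pOH = 2.46, so pH = 14.00 - 2.46 = 11.54.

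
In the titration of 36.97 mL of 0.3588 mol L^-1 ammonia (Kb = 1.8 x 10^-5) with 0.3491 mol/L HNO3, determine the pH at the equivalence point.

n(NH3) = 0.3588 x 0.03697 = 0.01326 mol; V(HNO3) at equivalence = 0.01326/0.3491 = 0.03800 L.
At equivalence the base is fully converted to NH4+; total volume = 0.07497 L, so [NH4+] = 0.01326/0.07497 = 0.1769 M.
Ka(NH4+) = Kw/Kb = 1.0e-14 / 1.8 x 10^-5 = 5.56e-10.
[H^+] = sqrt(Ka x [NH4+]) = sqrt(5.56e-10 x 0.1769) = 9.91e-6 M.
pH = -log(9.91e-6) = 5.00.

5.00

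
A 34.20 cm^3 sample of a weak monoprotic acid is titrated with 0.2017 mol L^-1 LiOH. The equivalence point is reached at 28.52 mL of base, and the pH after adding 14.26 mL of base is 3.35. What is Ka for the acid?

4.5 x 10^-4

14.26 mL is half of the equivalence volume, so this is the half-equivalence point where [HA] = [A^-].
At half-equivalence pH = pKa, so pKa = 3.35.
Ka = 10^(-3.35) = 4.5 x 10^-4.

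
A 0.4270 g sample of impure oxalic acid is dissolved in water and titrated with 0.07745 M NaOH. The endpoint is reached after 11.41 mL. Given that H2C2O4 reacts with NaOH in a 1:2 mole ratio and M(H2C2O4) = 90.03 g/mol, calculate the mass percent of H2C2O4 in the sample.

n(NaOH) = 0.07745 x 0.01141 = 0.0008837 mol.
n(H2C2O4) = 0.0008837 / 2 = 0.0004419 mol.
mass of H2C2O4 = 0.0004419 x 90.03 = 0.03978 g.
% purity = 0.03978 / 0.4270 x 100 = 9.32%.

9.32%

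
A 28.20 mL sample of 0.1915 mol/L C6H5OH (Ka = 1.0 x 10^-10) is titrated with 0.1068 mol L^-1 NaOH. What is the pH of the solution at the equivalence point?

n(C6H5OH) = 0.1915 x 0.02820 = 0.005400 mol; V(NaOH) at equivalence = 0.005400/0.1068 = 0.05056 L.
At equivalence all the acid is converted to C6H5O-; total volume = 0.02820 + 0.05056 = 0.07876 L, so [C6H5O-] = 0.005400/0.07876 = 0.06856 M.
Kb = Kw/Ka = 1.0e-14 / 1.0 x 10^-10 = 0.000100.
[OH^-] = sqrt(Kb x [C6H5O-]) = sqrt(0.000100 x 0.06856) = 0.00262 M.
pOH = 2.58, so pH = 14.00 - 2.58 = 11.42.

11.42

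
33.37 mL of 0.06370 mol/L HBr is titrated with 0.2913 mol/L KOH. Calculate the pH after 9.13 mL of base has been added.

12.10

n(acid) = 0.06370 x 0.03337 = 0.002126 mol; n(KOH) added = 0.2913 x 0.009130 = 0.002660 mol.
Base is in excess by 0.002660 - 0.002126 = 0.0005339 mol in a total volume of 0.04250 L.
[OH^-] = 0.0005339/0.04250 = 0.01256 M, so pOH = 1.90 and pH = 14.00 - 1.90 = 12.10.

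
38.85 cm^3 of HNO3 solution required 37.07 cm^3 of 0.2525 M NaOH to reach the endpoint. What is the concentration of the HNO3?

n(NaOH) delivered = 0.2525 x 0.03707 = 0.009360 mol.
For a 1:1 reaction, n(HNO3) = 0.009360 mol.
[HNO3] = 0.009360 mol / 0.03885 L = 0.241 M.

0.241 M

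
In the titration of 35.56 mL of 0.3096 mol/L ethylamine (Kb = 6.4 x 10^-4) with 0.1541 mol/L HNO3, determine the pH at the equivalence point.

n(C2H5NH2) = 0.3096 x 0.03556 = 0.01101 mol; V(HNO3) at equivalence = 0.01101/0.1541 = 0.07144 L.
At equivalence the base is fully converted to C2H5NH3+; total volume = 0.1070 L, so [C2H5NH3+] = 0.01101/0.1070 = 0.1029 M.
Ka(C2H5NH3+) = Kw/Kb = 1.0e-14 / 6.4 x 10^-4 = 1.56e-11.
[H^+] = sqrt(Ka x [C2H5NH3+]) = sqrt(1.56e-11 x 0.1029) = 1.27e-6 M.
pH = -log(1.27e-6) = 5.90.

5.90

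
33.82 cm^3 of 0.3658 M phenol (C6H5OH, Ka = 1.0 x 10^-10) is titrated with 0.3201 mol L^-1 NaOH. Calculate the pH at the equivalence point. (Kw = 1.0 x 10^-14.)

11.62

n(C6H5OH) = 0.3658 x 0.03382 = 0.01237 mol; V(NaOH) at equivalence = 0.01237/0.3201 = 0.03865 L.
At equivalence all the acid is converted to C6H5O-; total volume = 0.03382 + 0.03865 = 0.07247 L, so [C6H5O-] = 0.01237/0.07247 = 0.1707 M.
Kb = Kw/Ka = 1.0e-14 / 1.0 x 10^-10 = 0.000100.
[OH^-] = sqrt(Kb x [C6H5O-]) = sqrt(0.000100 x 0.1707) = 0.00413 M.
pOH = 2.38, so pH = 14.00 - 2.38 = 11.62.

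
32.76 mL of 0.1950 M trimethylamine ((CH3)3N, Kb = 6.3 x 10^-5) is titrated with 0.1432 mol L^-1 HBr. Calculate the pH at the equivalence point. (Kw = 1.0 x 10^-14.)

n((CH3)3N) = 0.1950 x 0.03276 = 0.006388 mol; V(HBr) at equivalence = 0.006388/0.1432 = 0.04461 L.
At equivalence the base is fully converted to (CH3)3NH+; total volume = 0.07737 L, so [(CH3)3NH+] = 0.006388/0.07737 = 0.08257 M.
Ka((CH3)3NH+) = Kw/Kb = 1.0e-14 / 6.3 x 10^-5 = 1.59e-10.
[H^+] = sqrt(Ka x [(CH3)3NH+]) = sqrt(1.59e-10 x 0.08257) = 3.62e-6 M.
pH = -log(3.62e-6) = 5.44.

5.44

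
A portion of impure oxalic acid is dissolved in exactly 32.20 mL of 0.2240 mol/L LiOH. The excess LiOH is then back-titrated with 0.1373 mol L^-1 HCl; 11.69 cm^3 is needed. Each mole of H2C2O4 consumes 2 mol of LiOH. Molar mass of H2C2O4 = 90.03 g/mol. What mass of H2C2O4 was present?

0.252 g

Total n(LiOH) added = 0.2240 x 0.03220 = 0.007213 mol.
n(HCl) used = 0.1373 x 0.01169 = 0.001605 mol, which equals the excess n(LiOH).
So n(LiOH) consumed by the sample = 0.007213 - 0.001605 = 0.005608 mol.
n(H2C2O4) = 0.005608 / 2 = 0.002804 mol.
mass = 0.002804 mol x 90.03 g/mol = 0.252 g.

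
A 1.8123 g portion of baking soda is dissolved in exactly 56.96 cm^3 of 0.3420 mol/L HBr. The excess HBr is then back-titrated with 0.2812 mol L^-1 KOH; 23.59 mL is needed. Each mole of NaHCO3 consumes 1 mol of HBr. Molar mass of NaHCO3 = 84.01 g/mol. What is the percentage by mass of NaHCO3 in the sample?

59.6%

Total n(HBr) added = 0.3420 x 0.05696 = 0.01948 mol.
n(KOH) used = 0.2812 x 0.02359 = 0.006634 mol, which equals the excess n(HBr).
So n(HBr) consumed by the sample = 0.01948 - 0.006634 = 0.01285 mol.
n(NaHCO3) = 0.01285 / 1 = 0.01285 mol.
mass NaHCO3 = 0.01285 x 84.01 = 1.079 g, so %NaHCO3 = 1.079/1.8123 x 100 = 59.6%.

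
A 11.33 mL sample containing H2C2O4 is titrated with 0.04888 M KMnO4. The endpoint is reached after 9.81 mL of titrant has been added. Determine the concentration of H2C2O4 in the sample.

0.106 M

n(KMnO4) = 0.04888 x 0.009810 = 0.0004795 mol.
From the balanced equation, 2 mol KMnO4 reacts with 5 mol H2C2O4, so n(H2C2O4) = 0.0004795 x 5/2 = 0.001199 mol.
[H2C2O4] = 0.001199 / 0.01133 L = 0.106 M.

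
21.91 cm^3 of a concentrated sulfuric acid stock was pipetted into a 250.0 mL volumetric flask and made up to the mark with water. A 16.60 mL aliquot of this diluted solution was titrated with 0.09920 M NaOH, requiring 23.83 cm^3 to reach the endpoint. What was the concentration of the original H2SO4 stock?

0.812 M

n(NaOH) = 0.09920 x 0.02383 = 0.002364 mol.
n(H2SO4) in the aliquot = 0.002364 x 1/2 = 0.001182 mol.
[diluted H2SO4] = 0.001182 / 0.01660 = 0.07120 M.
Dilution factor = 250.0/21.91 = 11.41, so [stock] = 0.07120 x 11.41 = 0.812 M.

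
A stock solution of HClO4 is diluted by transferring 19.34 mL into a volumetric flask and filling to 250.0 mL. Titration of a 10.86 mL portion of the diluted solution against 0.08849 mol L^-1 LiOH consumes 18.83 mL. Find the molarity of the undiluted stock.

n(LiOH) = 0.08849 x 0.01883 = 0.001666 mol.
n(HClO4) in the aliquot = 0.001666 mol.
[diluted HClO4] = 0.001666 / 0.01086 = 0.1534 M.
Dilution factor = 250.0/19.34 = 12.93, so [stock] = 0.1534 x 12.93 = 1.98 M.

1.98 M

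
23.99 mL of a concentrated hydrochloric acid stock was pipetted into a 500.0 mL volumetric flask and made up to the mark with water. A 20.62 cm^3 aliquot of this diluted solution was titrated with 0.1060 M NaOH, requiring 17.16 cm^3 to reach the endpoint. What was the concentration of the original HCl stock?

n(NaOH) = 0.1060 x 0.01716 = 0.001819 mol.
n(HCl) in the aliquot = 0.001819 mol.
[diluted HCl] = 0.001819 / 0.02062 = 0.08821 M.
Dilution factor = 500.0/23.99 = 20.84, so [stock] = 0.08821 x 20.84 = 1.84 M.

1.84 M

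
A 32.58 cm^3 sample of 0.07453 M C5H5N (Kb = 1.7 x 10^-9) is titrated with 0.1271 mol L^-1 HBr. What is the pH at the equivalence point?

n(C5H5N) = 0.07453 x 0.03258 = 0.002428 mol; V(HBr) at equivalence = 0.002428/0.1271 = 0.01910 L.
At equivalence the base is fully converted to C5H5NH+; total volume = 0.05168 L, so [C5H5NH+] = 0.002428/0.05168 = 0.04698 M.
Ka(C5H5NH+) = Kw/Kb = 1.0e-14 / 1.7 x 10^-9 = 5.88e-6.
[H^+] = sqrt(Ka x [C5H5NH+]) = sqrt(5.88e-6 x 0.04698) = 0.000526 M.
pH = -log(0.000526) = 3.28.

3.28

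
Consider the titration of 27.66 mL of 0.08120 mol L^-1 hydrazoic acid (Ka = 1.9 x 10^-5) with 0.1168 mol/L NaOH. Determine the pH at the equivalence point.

n(HN3) = 0.08120 x 0.02766 = 0.002246 mol; V(NaOH) at equivalence = 0.002246/0.1168 = 0.01923 L.
At equivalence all the acid is converted to N3-; total volume = 0.02766 + 0.01923 = 0.04689 L, so [N3-] = 0.002246/0.04689 = 0.04790 M.
Kb = Kw/Ka = 1.0e-14 / 1.9 x 10^-5 = 5.26e-10.
[OH^-] = sqrt(Kb x [N3-]) = sqrt(5.26e-10 x 0.04790) = 5.02e-6 M.
pOH = 5.30, so pH = 14.00 - 5.30 = 8.70.

8.70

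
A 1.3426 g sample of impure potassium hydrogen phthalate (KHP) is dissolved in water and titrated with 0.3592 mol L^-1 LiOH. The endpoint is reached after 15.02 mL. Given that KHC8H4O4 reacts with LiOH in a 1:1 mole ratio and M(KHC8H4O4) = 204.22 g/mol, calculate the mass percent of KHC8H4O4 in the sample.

n(LiOH) = 0.3592 x 0.01502 = 0.005395 mol.
n(KHC8H4O4) = 0.005395 / 1 = 0.005395 mol.
mass of KHC8H4O4 = 0.005395 x 204.22 = 1.102 g.
% purity = 1.102 / 1.3426 x 100 = 82.1%.

82.1%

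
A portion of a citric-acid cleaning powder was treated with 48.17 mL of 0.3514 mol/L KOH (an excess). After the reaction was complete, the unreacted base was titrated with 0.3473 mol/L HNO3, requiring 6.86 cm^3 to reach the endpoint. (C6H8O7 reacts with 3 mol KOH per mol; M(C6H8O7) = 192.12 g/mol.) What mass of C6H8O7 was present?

Total n(KOH) added = 0.3514 x 0.04817 = 0.01693 mol.
n(HNO3) used = 0.3473 x 0.006860 = 0.002382 mol, which equals the excess n(KOH).
So n(KOH) consumed by the sample = 0.01693 - 0.002382 = 0.01454 mol.
n(C6H8O7) = 0.01454 / 3 = 0.004848 mol.
mass = 0.004848 mol x 192.12 g/mol = 0.931 g.

0.931 g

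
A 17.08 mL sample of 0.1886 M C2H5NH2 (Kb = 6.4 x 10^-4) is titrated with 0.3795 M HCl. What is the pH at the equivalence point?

n(C2H5NH2) = 0.1886 x 0.01708 = 0.003221 mol; V(HCl) at equivalence = 0.003221/0.3795 = 0.008488 L.
At equivalence the base is fully converted to C2H5NH3+; total volume = 0.02557 L, so [C2H5NH3+] = 0.003221/0.02557 = 0.1260 M.
Ka(C2H5NH3+) = Kw/Kb = 1.0e-14 / 6.4 x 10^-4 = 1.56e-11.
[H^+] = sqrt(Ka x [C2H5NH3+]) = sqrt(1.56e-11 x 0.1260) = 1.40e-6 M.
pH = -log(1.40e-6) = 5.85.

5.85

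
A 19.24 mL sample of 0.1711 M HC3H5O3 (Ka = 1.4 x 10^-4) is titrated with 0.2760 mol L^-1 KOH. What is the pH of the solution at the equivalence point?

8.44

n(HC3H5O3) = 0.1711 x 0.01924 = 0.003292 mol; V(KOH) at equivalence = 0.003292/0.2760 = 0.01193 L.
At equivalence all the acid is converted to C3H5O3-; total volume = 0.01924 + 0.01193 = 0.03117 L, so [C3H5O3-] = 0.003292/0.03117 = 0.1056 M.
Kb = Kw/Ka = 1.0e-14 / 1.4 x 10^-4 = 7.14e-11.
[OH^-] = sqrt(Kb x [C3H5O3-]) = sqrt(7.14e-11 x 0.1056) = 2.75e-6 M.
pOH = 5.56, so pH = 14.00 - 5.56 = 8.44.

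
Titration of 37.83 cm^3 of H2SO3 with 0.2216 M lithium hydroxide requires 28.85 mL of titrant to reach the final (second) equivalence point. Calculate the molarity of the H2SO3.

0.0845 M

n(LiOH) = 0.2216 x 0.02885 = 0.006393 mol.
At the final (second) equivalence point, 2 mol OH^- react per mol H2SO3, so n(H2SO3) = 0.006393 / 2 = 0.003197 mol.
[H2SO3] = 0.003197 / 0.03783 L = 0.0845 M.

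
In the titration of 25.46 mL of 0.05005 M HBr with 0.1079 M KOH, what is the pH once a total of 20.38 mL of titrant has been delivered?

12.30

n(acid) = 0.05005 x 0.02546 = 0.001274 mol; n(KOH) added = 0.1079 x 0.02038 = 0.002199 mol.
Base is in excess by 0.002199 - 0.001274 = 0.0009247 mol in a total volume of 0.04584 L.
[OH^-] = 0.0009247/0.04584 = 0.02017 M, so pOH = 1.70 and pH = 14.00 - 1.70 = 12.30.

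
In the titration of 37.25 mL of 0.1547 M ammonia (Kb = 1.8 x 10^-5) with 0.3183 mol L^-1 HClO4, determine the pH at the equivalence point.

5.12

n(NH3) = 0.1547 x 0.03725 = 0.005763 mol; V(HClO4) at equivalence = 0.005763/0.3183 = 0.01810 L.
At equivalence the base is fully converted to NH4+; total volume = 0.05535 L, so [NH4+] = 0.005763/0.05535 = 0.1041 M.
Ka(NH4+) = Kw/Kb = 1.0e-14 / 1.8 x 10^-5 = 5.56e-10.
[H^+] = sqrt(Ka x [NH4+]) = sqrt(5.56e-10 x 0.1041) = 7.60e-6 M.
pH = -log(7.60e-6) = 5.12.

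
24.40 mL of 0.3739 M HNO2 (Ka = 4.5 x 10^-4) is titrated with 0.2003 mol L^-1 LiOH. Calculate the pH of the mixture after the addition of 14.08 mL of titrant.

Initial n(HNO2) = 0.3739 x 0.02440 = 0.009123 mol.
n(LiOH) added = 0.2003 x 0.01408 = 0.002820 mol, converting that many moles of HNO2 to NO2-.
Remaining n(HNO2) = 0.006303 mol; n(NO2-) = 0.002820 mol.
By Henderson-Hasselbalch, pH = pKa + log([A^-]/[HA]) = 3.35 + log(0.002820/0.006303) = 3.35 + (-0.35) = 3.00.

3.00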